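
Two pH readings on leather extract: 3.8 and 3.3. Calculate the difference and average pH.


Difference = 0.5
Average pH = 3.55

Difference = |3.8 - 3.3| = 0.5
Average = (3.8 + 3.3) / 2 = 3.55


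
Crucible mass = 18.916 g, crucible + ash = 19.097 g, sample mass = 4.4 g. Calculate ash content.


Ash mass = 0.181 g
Ash content = 4.11%

Ash mass = 19.097 - 18.916 = 0.181 g
Ash% = 0.181 / 4.4 x 100 = 4.11%


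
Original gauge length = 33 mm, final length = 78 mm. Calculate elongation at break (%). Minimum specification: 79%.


Extension = 78 - 33 = 45 mm
Elongation = 45 / 33 x 100 = 136.4%
Minimum required: 79%
Meets specification: Yes


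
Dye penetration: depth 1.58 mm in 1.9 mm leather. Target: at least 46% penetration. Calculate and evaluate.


Penetration = 1.58 / 1.9 x 100 = 83.2%
Target: 46%
Meets target: Yes


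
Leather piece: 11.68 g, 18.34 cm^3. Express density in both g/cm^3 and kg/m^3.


0.637 g/cm^3
637 kg/m^3

Density = 11.68 / 18.34 = 0.637 g/cm^3
Convert: 0.637 x 1000 = 637 kg/m^3


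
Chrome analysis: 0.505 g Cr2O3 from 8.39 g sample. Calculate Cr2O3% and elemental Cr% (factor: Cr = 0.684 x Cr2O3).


Cr2O3 = 6.02%
Cr = 4.12%

Cr2O3% = 0.505 / 8.39 x 100 = 6.02%
Cr% = 6.02 x 0.684 = 4.12%


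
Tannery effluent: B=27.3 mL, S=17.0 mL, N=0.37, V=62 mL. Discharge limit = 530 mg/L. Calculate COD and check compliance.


COD = (27.3 - 17.0) x 0.37 x 8000 / 62 = 491.7 mg/L
Limit: 530 mg/L
Compliant: Yes


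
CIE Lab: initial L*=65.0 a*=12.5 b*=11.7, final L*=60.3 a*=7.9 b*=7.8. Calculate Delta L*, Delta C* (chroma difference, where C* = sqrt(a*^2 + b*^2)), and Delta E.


Delta L* = -4.7
Delta C* = -6.02
Delta E = 7.65


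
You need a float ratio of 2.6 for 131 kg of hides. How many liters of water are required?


340.6 L


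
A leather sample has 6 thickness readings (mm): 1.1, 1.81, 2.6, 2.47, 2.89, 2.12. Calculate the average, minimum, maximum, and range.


Average = 2.17 mm
Min = 1.1 mm
Max = 2.89 mm
Range = 1.79 mm

Sum = 12.99
Average = 12.99 / 6 = 2.17 mm
Minimum = 1.1 mm
Maximum = 2.89 mm
Range = 2.89 - 1.1 = 1.79 mm


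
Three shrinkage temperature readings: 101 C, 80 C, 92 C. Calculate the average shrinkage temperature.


91.0 C

Average = (101 + 80 + 92) / 3
Average = 273 / 3 = 91.0 C


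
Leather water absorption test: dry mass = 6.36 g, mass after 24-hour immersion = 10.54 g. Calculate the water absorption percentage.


65.7%

Water absorbed = 10.54 - 6.36 = 4.18 g
WA% = 4.18 / 6.36 x 100 = 65.7%


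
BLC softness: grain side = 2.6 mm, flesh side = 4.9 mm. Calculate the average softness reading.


Average = (2.6 + 4.9) / 2
Average = 3.75 mm


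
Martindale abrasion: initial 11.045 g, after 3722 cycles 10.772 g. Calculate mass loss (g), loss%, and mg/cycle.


Loss = 11.045 - 10.772 = 0.273 g
Loss% = 0.273 / 11.045 x 100 = 2.47%
Rate = 0.273 / 3722 x 1000 = 0.073 mg/cycle


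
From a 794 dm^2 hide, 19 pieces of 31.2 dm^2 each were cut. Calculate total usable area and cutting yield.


Total usable = 19 x 31.2 = 592.8 dm^2
Yield = 592.8 / 794 x 100 = 74.7%


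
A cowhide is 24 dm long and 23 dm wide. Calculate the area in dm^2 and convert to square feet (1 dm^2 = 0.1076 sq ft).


Area = 24 x 23 = 552 dm^2
Conversion: 552 x 0.1076 = 59.40 sq ft


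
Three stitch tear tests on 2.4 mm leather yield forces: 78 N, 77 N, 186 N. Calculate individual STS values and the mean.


STS1 = 78 / 2.4 = 32.5 N/mm
STS2 = 77 / 2.4 = 32.1 N/mm
STS3 = 186 / 2.4 = 77.5 N/mm
Mean = (32.5 + 32.1 + 77.5) / 3 = 47.4 N/mm


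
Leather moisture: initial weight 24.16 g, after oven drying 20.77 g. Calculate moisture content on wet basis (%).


Moisture = 24.16 - 20.77 = 3.39 g
MC = 3.39 / 24.16 x 100 = 14.0%


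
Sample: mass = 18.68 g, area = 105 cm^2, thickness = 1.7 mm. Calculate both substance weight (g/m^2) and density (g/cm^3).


SW = 18.68 / 105 x 10000 = 1779.0 g/m^2
Volume = 105 x 1.7 / 10 = 17.85 cm^3
Density = 18.68 / 17.85 = 1.046 g/cm^3


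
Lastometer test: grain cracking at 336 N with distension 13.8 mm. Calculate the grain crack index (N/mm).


Grain crack index = force / distension
Index = 336 / 13.8 = 24.3 N/mm


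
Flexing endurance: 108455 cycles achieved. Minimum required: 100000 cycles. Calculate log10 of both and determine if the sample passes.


Achieved: log10 = 5.04
Required: log10 = 5.00
Passes: Yes

log10(108455) = 5.04
log10(100000) = 5.00
Passes: Yes


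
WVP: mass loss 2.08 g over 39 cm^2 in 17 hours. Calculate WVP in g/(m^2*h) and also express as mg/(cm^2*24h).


WVP = 31.37 g/(m^2*h)
Daily rate = 75.29 mg/(cm^2*24h)

WVP = 2.08 / (39 x 17) x 10000 = 31.37 g/(m^2*h)
Mass loss in mg = 2.08 x 1000 = 2080 mg
Per cm^2 per 24h in mg: 2080 x 24 / (39 x 17) = 49920 / 663 = 75.29 mg/(cm^2*24h)


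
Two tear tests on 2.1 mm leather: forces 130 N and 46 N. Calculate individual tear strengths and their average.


Tear 1 = 130 / 2.1 = 61.9 N/mm
Tear 2 = 46 / 2.1 = 21.9 N/mm
Average = (61.9 + 21.9) / 2 = 41.9 N/mm


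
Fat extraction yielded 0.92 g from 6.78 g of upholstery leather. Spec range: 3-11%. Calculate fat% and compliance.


Fat content = 13.6%
Compliant: No

Fat% = 0.92 / 6.78 x 100 = 13.6%
Spec range: 3-11%
Compliant: No


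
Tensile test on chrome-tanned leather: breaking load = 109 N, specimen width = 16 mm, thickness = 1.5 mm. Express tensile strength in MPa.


4.54 MPa

Cross-section = 16 x 1.5 = 24.0 mm^2
TS = 109 / 24.0 = 4.54 MPa
(1 N/mm^2 = 1 MPa)


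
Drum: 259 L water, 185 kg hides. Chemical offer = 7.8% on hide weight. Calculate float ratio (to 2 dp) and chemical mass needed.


Float ratio = 1.40
Chemical needed = 14.43 kg


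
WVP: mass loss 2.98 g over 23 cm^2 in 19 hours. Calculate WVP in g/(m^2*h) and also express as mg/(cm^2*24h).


WVP = 68.19 g/(m^2*h)
Daily rate = 163.66 mg/(cm^2*24h)

WVP = 2.98 / (23 x 19) x 10000 = 68.19 g/(m^2*h)
Mass loss in mg = 2.98 x 1000 = 2980 mg
Per cm^2 per 24h in mg: 2980 x 24 / (23 x 19) = 71520 / 437 = 163.66 mg/(cm^2*24h)


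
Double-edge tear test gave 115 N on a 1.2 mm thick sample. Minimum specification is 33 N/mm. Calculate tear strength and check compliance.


Tear strength = 115 / 1.2 = 95.8 N/mm
Required minimum = 33 N/mm
Compliant: Yes


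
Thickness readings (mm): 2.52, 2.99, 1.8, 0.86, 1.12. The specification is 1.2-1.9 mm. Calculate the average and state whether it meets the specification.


Sum = 9.29
Average = 9.29 / 5 = 1.86 mm
Specification range: 1.2 to 1.9 mm
Within spec: Yes


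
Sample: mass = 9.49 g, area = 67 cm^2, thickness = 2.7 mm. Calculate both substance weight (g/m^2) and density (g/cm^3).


Substance weight = 1416.4 g/m^2
Density = 0.525 g/cm^3


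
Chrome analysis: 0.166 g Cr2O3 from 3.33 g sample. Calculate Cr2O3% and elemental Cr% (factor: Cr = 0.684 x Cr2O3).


Cr2O3% = 0.166 / 3.33 x 100 = 4.98%
Cr% = 4.98 x 0.684 = 3.41%


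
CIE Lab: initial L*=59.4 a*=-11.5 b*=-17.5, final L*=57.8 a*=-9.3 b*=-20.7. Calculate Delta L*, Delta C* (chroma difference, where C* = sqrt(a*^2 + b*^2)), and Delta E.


Delta L* = 57.8 - 59.4 = -1.6
C1* = sqrt((-11.5)^2 + (-17.5)^2) = 20.940
C2* = sqrt((-9.3)^2 + (-20.7)^2) = 22.693
Delta C* = 22.693 - 20.940 = 1.75
Delta E = sqrt((-1.6)^2 + (2.2)^2 + (-3.2)^2) = 4.20


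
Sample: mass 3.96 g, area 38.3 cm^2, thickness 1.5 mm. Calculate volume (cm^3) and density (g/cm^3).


Volume = 5.745 cm^3
Density = 0.689 g/cm^3


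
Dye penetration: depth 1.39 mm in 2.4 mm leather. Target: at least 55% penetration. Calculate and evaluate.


Penetration = 1.39 / 2.4 x 100 = 57.9%
Target: 55%
Meets target: Yes


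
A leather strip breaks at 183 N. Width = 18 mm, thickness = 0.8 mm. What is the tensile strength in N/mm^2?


12.71 N/mm^2

Cross-sectional area = 18 x 0.8 = 14.4 mm^2
Tensile strength = 183 / 14.4 = 12.71 N/mm^2


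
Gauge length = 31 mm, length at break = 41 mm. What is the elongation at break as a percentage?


32.3%

Extension = 41 - 31 = 10 mm
Elongation = 10 / 31 x 100 = 32.3%


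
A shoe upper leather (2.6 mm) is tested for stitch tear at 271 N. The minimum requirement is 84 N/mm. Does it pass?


STS = 271 / 2.6 = 104.2 N/mm
Minimum required: 84 N/mm
Passes: Yes


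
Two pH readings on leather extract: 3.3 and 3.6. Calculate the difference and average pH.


Difference = 0.3
Average pH = 3.45

Difference = |3.3 - 3.6| = 0.3
Average = (3.3 + 3.6) / 2 = 3.45


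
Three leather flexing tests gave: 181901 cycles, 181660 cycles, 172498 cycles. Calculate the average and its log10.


Average = 178686 cycles
log10 = 5.25

Average = (181901 + 181660 + 172498) / 3 = 178686 cycles
log10(178686) = 5.25


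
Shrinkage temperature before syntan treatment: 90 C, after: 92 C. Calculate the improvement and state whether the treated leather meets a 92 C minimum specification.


Improvement = 92 - 90 = 2 C
Spec check: 92 C >= 92 C? Yes


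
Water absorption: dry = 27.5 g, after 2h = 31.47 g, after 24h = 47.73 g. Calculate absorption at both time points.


WA (2h) = (31.47 - 27.5) / 27.5 x 100 = 14.4%
WA (24h) = (47.73 - 27.5) / 27.5 x 100 = 73.6%


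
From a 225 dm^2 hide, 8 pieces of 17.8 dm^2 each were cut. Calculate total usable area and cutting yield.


Usable area = 142.4 dm^2
Yield = 63.3%

Total usable = 8 x 17.8 = 142.4 dm^2
Yield = 142.4 / 225 x 100 = 63.3%


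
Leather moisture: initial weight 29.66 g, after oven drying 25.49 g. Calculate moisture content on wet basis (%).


Moisture = 29.66 - 25.49 = 4.17 g
MC = 4.17 / 29.66 x 100 = 14.1%


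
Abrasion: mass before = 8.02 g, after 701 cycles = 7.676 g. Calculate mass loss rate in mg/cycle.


Mass loss = 8.02 - 7.676 = 0.344 g
Rate = 0.344 / 701 x 1000 = 0.491 mg/cycle


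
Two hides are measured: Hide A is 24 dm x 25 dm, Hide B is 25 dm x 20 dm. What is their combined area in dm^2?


1100 dm^2

Hide A area = 24 x 25 = 600 dm^2
Hide B area = 25 x 20 = 500 dm^2
Total = 600 + 500 = 1100 dm^2


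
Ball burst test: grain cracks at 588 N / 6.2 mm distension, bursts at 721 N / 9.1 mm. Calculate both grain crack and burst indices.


Crack index = 588 / 6.2 = 94.8 N/mm
Burst index = 721 / 9.1 = 79.2 N/mm


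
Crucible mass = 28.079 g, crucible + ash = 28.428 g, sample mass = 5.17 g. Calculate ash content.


Ash mass = 28.428 - 28.079 = 0.349 g
Ash% = 0.349 / 5.17 x 100 = 6.75%


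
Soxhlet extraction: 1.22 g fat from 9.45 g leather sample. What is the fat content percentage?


12.9%

Fat content = 1.22 / 9.45 x 100
Fat = 12.9%


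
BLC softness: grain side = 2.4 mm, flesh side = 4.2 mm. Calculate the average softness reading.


Average = (2.4 + 4.2) / 2
Average = 3.30 mm


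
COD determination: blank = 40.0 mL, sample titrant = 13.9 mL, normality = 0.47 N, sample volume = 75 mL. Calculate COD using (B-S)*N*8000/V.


1308.5 mg/L

COD = (40.0 - 13.9) x 0.47 x 8000 / 75
COD = 26.1 x 0.47 x 8000 / 75
COD = 1308.5 mg/L


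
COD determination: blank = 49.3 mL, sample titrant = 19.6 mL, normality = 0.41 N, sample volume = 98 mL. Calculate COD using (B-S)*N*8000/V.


COD = (49.3 - 19.6) x 0.41 x 8000 / 98
COD = 29.7 x 0.41 x 8000 / 98
COD = 994.0 mg/L


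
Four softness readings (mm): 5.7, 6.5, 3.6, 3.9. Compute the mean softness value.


4.93 mm

Sum = 5.7 + 6.5 + 3.6 + 3.9
Mean = 19.7 / 4 = 4.93 mm


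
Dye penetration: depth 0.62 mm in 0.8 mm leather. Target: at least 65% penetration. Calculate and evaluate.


Penetration = 0.62 / 0.8 x 100 = 77.5%
Target: 65%
Meets target: Yes


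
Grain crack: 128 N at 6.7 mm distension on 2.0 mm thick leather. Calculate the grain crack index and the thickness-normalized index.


Crack index = 19.1 N/mm
Normalized index = 9.6 N/mm per mm

Crack index = 128 / 6.7 = 19.1 N/mm
Normalized = 19.1 / 2.0 = 9.6 N/mm per mm


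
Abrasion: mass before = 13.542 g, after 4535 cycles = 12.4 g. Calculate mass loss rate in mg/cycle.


Mass loss = 13.542 - 12.4 = 1.142 g
Rate = 1.142 / 4535 x 1000 = 0.252 mg/cycle


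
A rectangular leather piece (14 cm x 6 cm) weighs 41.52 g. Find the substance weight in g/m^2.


4942.9 g/m^2


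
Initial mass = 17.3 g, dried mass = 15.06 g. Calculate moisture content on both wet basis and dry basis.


Moisture lost = 17.3 - 15.06 = 2.24 g
Wet basis MC = 2.24 / 17.3 x 100 = 12.9%
Dry basis MC = 2.24 / 15.06 x 100 = 14.9%


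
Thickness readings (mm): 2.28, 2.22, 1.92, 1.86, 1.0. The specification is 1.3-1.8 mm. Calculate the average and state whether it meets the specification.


Average = 1.86 mm
Within specification: No

Sum = 9.28
Average = 9.28 / 5 = 1.86 mm
Specification range: 1.3 to 1.8 mm
Within spec: No


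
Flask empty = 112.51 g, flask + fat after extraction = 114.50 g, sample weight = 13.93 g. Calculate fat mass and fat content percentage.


Fat mass = 114.50 - 112.51 = 1.99 g
Fat% = 1.99 / 13.93 x 100 = 14.3%


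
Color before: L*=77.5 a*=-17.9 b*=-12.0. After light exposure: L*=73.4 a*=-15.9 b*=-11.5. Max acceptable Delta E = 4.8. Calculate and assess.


Delta E = 4.59
Passes: Yes

dL = -4.1, da = 2.0, db = 0.5
dE = sqrt((-4.1)^2 + (2.0)^2 + (0.5)^2) = 4.59
Max = 4.8
Passes: Yes


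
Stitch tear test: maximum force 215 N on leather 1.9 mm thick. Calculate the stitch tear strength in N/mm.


113.2 N/mm

Stitch tear strength = force / thickness
STS = 215 / 1.9 = 113.2 N/mm


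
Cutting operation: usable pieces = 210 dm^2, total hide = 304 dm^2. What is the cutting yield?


Yield = usable / total x 100
Yield = 210 / 304 x 100 = 69.1%


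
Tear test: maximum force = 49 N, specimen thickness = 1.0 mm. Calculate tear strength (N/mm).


49.0 N/mm

Tear strength = force / thickness
Tear = 49 / 1.0 = 49.0 N/mm


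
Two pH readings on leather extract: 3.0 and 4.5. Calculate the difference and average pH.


Difference = |3.0 - 4.5| = 1.5
Average = (3.0 + 4.5) / 2 = 3.75


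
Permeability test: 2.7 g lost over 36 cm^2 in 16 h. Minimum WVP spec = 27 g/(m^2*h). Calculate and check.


WVP = 46.88 g/(m^2*h)
Meets specification: Yes


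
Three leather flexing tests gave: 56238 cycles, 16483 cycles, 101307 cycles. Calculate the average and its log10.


Average = 58009 cycles
log10 = 4.76

Average = (56238 + 16483 + 101307) / 3 = 58009 cycles
log10(58009) = 4.76


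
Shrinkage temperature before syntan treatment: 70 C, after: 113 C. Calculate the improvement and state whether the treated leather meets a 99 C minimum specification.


Improvement = 113 - 70 = 43 C
Spec check: 113 C >= 99 C? Yes


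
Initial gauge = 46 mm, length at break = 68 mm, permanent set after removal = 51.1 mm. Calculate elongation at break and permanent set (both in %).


Elongation at break = (68 - 46) / 46 x 100 = 47.8%
Permanent set = (51.1 - 46) / 46 x 100 = 11.1%


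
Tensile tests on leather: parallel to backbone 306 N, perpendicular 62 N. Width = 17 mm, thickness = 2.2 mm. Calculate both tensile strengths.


Area = 17 x 2.2 = 37.4 mm^2
TS (parallel) = 306 / 37.4 = 8.18 N/mm^2
TS (perpendicular) = 62 / 37.4 = 1.66 N/mm^2


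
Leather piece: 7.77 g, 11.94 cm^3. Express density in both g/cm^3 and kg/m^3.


0.651 g/cm^3
651 kg/m^3

Density = 7.77 / 11.94 = 0.651 g/cm^3
Convert: 0.651 x 1000 = 651 kg/m^3


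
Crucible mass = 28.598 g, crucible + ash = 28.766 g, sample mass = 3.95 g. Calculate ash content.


Ash mass = 0.168 g
Ash content = 4.25%


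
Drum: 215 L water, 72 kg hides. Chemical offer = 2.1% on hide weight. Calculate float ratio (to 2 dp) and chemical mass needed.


Float ratio = 215 / 72 = 2.99
Chemical = 72 x 2.1 / 100 = 1.512 kg


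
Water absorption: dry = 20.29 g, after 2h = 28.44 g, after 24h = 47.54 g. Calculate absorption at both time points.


WA (2h) = (28.44 - 20.29) / 20.29 x 100 = 40.2%
WA (24h) = (47.54 - 20.29) / 20.29 x 100 = 134.3%


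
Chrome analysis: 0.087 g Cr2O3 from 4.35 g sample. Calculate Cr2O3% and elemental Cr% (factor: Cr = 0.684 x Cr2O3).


Cr2O3% = 0.087 / 4.35 x 100 = 2.00%
Cr% = 2.00 x 0.684 = 1.37%


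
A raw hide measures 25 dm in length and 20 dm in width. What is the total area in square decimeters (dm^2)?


500 dm^2

Area = length x width
Area = 25 x 20 = 500 dm^2


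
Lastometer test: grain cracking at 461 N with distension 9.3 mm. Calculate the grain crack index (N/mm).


Grain crack index = force / distension
Index = 461 / 9.3 = 49.6 N/mm


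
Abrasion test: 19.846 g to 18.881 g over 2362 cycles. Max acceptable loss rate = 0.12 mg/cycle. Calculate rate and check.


Rate = 0.409 mg/cycle
Passes: No

Loss = 19.846 - 18.881 = 0.965 g
Rate = 0.965 g / 2362 cycles x 1000 = 0.409 mg/cycle
Max = 0.12 mg/cycle
Passes: No


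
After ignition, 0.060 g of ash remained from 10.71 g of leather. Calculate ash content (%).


0.56%

Ash% = 0.060 / 10.71 x 100
Ash% = 0.56%


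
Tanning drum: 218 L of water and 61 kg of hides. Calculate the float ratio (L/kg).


3.6

Float ratio = water / hide weight
Ratio = 218 / 61 = 3.6


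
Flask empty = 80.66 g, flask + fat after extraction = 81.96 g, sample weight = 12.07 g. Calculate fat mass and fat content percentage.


Fat mass = 81.96 - 80.66 = 1.30 g
Fat% = 1.30 / 12.07 x 100 = 10.8%


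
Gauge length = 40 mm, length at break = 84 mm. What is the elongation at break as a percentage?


110.0%


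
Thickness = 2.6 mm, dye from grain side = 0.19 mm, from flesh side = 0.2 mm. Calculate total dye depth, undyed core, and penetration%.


Total dyed = 0.39 mm
Undyed core = 2.21 mm
Penetration = 15.0%

Total dyed = 0.19 + 0.2 = 0.39 mm
Undyed core = 2.6 - 0.39 = 2.21 mm
Penetration = 0.39 / 2.6 x 100 = 15.0%


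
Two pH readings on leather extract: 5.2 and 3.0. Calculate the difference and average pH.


Difference = 2.2
Average pH = 4.10


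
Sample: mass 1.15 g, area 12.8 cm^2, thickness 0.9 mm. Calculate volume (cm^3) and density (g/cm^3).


Volume = 1.152 cm^3
Density = 0.998 g/cm^3


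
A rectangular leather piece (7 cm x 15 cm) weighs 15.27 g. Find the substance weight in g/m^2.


1454.3 g/m^2

Area = 7 x 15 = 105 cm^2
SW = 15.27 / 105 x 10000 = 1454.3 g/m^2


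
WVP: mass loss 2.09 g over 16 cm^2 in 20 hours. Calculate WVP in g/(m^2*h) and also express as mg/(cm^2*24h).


WVP = 65.31 g/(m^2*h)
Daily rate = 156.75 mg/(cm^2*24h)


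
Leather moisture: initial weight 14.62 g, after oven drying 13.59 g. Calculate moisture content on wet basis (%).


Moisture = 14.62 - 13.59 = 1.03 g
MC = 1.03 / 14.62 x 100 = 7.0%


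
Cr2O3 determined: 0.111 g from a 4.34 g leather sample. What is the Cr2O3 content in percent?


2.56%

Cr2O3% = 0.111 / 4.34 x 100
Cr2O3% = 2.56%


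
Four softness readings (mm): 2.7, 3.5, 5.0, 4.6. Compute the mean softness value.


Sum = 2.7 + 3.5 + 5.0 + 4.6
Mean = 15.8 / 4 = 3.95 mm


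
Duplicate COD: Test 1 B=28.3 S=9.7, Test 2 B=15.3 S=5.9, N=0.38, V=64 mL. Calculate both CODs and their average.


COD1 = 883.5 mg/L
COD2 = 446.5 mg/L
Average = 665.0 mg/L


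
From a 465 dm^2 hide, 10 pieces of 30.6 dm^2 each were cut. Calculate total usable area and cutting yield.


Total usable = 10 x 30.6 = 306.0 dm^2
Yield = 306.0 / 465 x 100 = 65.8%


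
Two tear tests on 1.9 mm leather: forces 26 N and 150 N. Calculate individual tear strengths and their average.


Tear 1 = 13.7 N/mm
Tear 2 = 78.9 N/mm
Average = 46.3 N/mm


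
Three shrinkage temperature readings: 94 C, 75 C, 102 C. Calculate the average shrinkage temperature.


90.3 C


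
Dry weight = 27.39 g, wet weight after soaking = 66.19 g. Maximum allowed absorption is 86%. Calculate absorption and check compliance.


WA = (66.19 - 27.39) / 27.39 x 100 = 141.7%
Maximum allowed: 86%
Compliant: No


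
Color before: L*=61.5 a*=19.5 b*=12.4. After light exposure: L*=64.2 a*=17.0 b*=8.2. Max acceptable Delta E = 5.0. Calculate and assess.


dL = 2.7, da = -2.5, db = -4.2
dE = sqrt((2.7)^2 + (-2.5)^2 + (-4.2)^2) = 5.58
Max = 5.0
Passes: No


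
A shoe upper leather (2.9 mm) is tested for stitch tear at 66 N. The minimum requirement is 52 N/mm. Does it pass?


STS = 66 / 2.9 = 22.8 N/mm
Minimum required: 52 N/mm
Passes: No


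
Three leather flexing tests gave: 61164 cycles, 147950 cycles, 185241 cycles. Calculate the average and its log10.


Average = (61164 + 147950 + 185241) / 3 = 131452 cycles
log10(131452) = 5.12


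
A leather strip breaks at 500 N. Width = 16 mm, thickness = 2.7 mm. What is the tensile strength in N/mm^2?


11.57 N/mm^2


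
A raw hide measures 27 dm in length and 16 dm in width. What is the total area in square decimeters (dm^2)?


Area = length x width
Area = 27 x 16 = 432 dm^2


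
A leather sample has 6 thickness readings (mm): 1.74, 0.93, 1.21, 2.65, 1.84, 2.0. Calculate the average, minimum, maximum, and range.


Sum = 10.37
Average = 10.37 / 6 = 1.73 mm
Minimum = 0.93 mm
Maximum = 2.65 mm
Range = 2.65 - 0.93 = 1.72 mm


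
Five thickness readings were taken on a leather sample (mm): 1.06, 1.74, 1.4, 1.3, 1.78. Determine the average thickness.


Sum = 1.06 + 1.74 + 1.4 + 1.3 + 1.78 = 7.28
Average = 7.28 / 5 = 1.46 mm


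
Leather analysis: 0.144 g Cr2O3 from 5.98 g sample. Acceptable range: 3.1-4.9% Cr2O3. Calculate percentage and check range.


Cr2O3 = 2.41%
Within range: No


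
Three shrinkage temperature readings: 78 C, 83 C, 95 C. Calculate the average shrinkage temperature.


85.3 C

Average = (78 + 83 + 95) / 3
Average = 256 / 3 = 85.3 C


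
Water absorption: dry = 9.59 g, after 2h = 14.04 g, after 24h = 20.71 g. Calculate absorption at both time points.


2h absorption = 46.4%
24h absorption = 116.0%

WA (2h) = (14.04 - 9.59) / 9.59 x 100 = 46.4%
WA (24h) = (20.71 - 9.59) / 9.59 x 100 = 116.0%


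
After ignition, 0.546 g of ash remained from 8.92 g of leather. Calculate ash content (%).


Ash% = 0.546 / 8.92 x 100
Ash% = 6.12%


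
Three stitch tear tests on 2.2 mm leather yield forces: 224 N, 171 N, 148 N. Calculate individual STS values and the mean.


STS1 = 101.8 N/mm
STS2 = 77.7 N/mm
STS3 = 67.3 N/mm
Mean = 82.3 N/mm

STS1 = 224 / 2.2 = 101.8 N/mm
STS2 = 171 / 2.2 = 77.7 N/mm
STS3 = 148 / 2.2 = 67.3 N/mm
Mean = (101.8 + 77.7 + 67.3) / 3 = 82.3 N/mm


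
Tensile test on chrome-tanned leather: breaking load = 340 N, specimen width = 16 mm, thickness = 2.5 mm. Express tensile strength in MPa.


8.50 MPa

Cross-section = 16 x 2.5 = 40.0 mm^2
TS = 340 / 40.0 = 8.50 MPa
(1 N/mm^2 = 1 MPa)


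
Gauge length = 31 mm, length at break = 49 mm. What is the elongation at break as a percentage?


58.1%

Extension = 49 - 31 = 18 mm
Elongation = 18 / 31 x 100 = 58.1%


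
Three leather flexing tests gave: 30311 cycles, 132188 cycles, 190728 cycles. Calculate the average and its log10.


Average = 117742 cycles
log10 = 5.07


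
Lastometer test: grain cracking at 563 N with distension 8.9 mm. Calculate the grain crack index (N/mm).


63.3 N/mm

Grain crack index = force / distension
Index = 563 / 8.9 = 63.3 N/mm


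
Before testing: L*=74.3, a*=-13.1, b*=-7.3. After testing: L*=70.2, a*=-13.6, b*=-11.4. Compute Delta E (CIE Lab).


Delta E = 5.82

dL = 70.2 - 74.3 = -4.1
da = -13.6 - (-13.1) = -0.5
db = -11.4 - (-7.3) = -4.1
dE = sqrt((-4.1)^2 + (-0.5)^2 + (-4.1)^2) = 5.82


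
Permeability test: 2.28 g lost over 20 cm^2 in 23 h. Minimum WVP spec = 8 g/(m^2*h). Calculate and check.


WVP = 2.28 / (20 x 23) x 10000 = 49.57 g/(m^2*h)
Minimum: 8 g/(m^2*h)
Meets spec: Yes


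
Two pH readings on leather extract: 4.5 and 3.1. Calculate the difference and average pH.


Difference = |4.5 - 3.1| = 1.4
Average = (4.5 + 3.1) / 2 = 3.80


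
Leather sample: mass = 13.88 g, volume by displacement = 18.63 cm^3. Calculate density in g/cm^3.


0.745 g/cm^3

Density = mass / volume
Density = 13.88 / 18.63 = 0.745 g/cm^3


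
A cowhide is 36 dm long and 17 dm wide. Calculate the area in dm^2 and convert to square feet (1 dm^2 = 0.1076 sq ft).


Area = 36 x 17 = 612 dm^2
Conversion: 612 x 0.1076 = 65.85 sq ft


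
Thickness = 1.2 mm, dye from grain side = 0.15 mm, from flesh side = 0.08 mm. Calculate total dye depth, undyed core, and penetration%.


Total dyed = 0.15 + 0.08 = 0.23 mm
Undyed core = 1.2 - 0.23 = 0.97 mm
Penetration = 0.23 / 1.2 x 100 = 19.2%


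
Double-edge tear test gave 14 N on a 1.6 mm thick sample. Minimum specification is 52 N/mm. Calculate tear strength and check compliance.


Tear strength = 14 / 1.6 = 8.8 N/mm
Required minimum = 52 N/mm
Compliant: No


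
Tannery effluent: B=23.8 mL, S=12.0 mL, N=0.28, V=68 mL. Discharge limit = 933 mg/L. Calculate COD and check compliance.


COD = (23.8 - 12.0) x 0.28 x 8000 / 68 = 388.7 mg/L
Limit: 933 mg/L
Compliant: Yes


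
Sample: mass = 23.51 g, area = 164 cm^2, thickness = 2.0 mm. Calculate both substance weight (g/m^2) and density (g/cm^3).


SW = 23.51 / 164 x 10000 = 1433.5 g/m^2
Volume = 164 x 2.0 / 10 = 32.80 cm^3
Density = 23.51 / 32.80 = 0.717 g/cm^3


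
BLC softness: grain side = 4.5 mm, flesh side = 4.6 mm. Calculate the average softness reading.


Average = (4.5 + 4.6) / 2
Average = 4.55 mm


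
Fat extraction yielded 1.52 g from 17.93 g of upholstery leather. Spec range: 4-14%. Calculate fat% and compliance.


Fat% = 1.52 / 17.93 x 100 = 8.5%
Spec range: 4-14%
Compliant: Yes


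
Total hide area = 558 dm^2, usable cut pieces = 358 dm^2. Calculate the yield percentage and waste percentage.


Yield = 358 / 558 x 100 = 64.2%
Waste = 558 - 358 = 200 dm^2
Waste% = 100 - 64.2 = 35.8%


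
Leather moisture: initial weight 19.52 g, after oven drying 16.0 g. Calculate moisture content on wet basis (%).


18.0%


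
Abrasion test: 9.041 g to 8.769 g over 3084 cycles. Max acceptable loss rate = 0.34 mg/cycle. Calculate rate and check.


Loss = 9.041 - 8.769 = 0.272 g
Rate = 0.272 g / 3084 cycles x 1000 = 0.088 mg/cycle
Max = 0.34 mg/cycle
Passes: Yes


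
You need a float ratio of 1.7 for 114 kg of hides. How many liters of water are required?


193.8 L

Water = hide weight x target ratio
Water = 114 x 1.7 = 193.8 L


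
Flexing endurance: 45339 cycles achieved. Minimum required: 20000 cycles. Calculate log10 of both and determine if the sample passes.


Achieved: log10 = 4.66
Required: log10 = 4.30
Passes: Yes

log10(45339) = 4.66
log10(20000) = 4.30
Passes: Yes


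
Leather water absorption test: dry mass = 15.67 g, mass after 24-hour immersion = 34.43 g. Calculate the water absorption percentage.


119.7%

Water absorbed = 34.43 - 15.67 = 18.76 g
WA% = 18.76 / 15.67 x 100 = 119.7%


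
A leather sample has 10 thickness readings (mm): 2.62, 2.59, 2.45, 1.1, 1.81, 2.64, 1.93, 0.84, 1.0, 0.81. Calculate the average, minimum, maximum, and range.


Average = 1.78 mm
Min = 0.81 mm
Max = 2.64 mm
Range = 1.83 mm

Sum = 17.79
Average = 17.79 / 10 = 1.78 mm
Minimum = 0.81 mm
Maximum = 2.64 mm
Range = 2.64 - 0.81 = 1.83 mm


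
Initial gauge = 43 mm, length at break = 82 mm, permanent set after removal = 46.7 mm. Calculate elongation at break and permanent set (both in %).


Elongation at break = 90.7%
Permanent set = 8.6%


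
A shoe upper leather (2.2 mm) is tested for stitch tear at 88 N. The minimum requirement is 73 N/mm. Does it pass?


STS = 88 / 2.2 = 40.0 N/mm
Minimum required: 73 N/mm
Passes: No


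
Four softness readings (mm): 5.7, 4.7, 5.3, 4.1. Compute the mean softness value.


4.95 mm

Sum = 5.7 + 4.7 + 5.3 + 4.1
Mean = 19.8 / 4 = 4.95 mm


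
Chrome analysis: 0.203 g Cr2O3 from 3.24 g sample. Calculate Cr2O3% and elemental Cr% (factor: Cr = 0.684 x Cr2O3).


Cr2O3 = 6.27%
Cr = 4.29%

Cr2O3% = 0.203 / 3.24 x 100 = 6.27%
Cr% = 6.27 x 0.684 = 4.29%


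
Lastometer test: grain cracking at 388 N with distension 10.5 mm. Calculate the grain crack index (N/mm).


Grain crack index = force / distension
Index = 388 / 10.5 = 37.0 N/mm


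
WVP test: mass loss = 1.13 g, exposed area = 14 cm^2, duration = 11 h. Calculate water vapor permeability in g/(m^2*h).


WVP = mass_loss / (area x time) x 10000
WVP = 1.13 / (14 x 11) x 10000
WVP = 1.13 / 154 x 10000 = 73.38 g/(m^2*h)


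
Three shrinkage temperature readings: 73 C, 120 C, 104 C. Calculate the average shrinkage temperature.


Average = (73 + 120 + 104) / 3
Average = 297 / 3 = 99.0 C


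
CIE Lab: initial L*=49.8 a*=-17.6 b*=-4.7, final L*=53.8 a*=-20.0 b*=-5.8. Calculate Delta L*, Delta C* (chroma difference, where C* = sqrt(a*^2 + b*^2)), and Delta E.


Delta L* = 53.8 - 49.8 = 4.0
C1* = sqrt((-17.6)^2 + (-4.7)^2) = 18.217
C2* = sqrt((-20.0)^2 + (-5.8)^2) = 20.824
Delta C* = 20.824 - 18.217 = 2.61
Delta E = sqrt((4.0)^2 + (-2.4)^2 + (-1.1)^2) = 4.79


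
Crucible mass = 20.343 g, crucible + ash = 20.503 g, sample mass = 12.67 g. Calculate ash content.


Ash mass = 20.503 - 20.343 = 0.160 g
Ash% = 0.160 / 12.67 x 100 = 1.26%


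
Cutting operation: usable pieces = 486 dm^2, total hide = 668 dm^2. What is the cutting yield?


Yield = usable / total x 100
Yield = 486 / 668 x 100 = 72.8%


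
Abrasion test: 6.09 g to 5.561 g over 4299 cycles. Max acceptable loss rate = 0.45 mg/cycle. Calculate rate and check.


Rate = 0.123 mg/cycle
Passes: Yes

Loss = 6.09 - 5.561 = 0.529 g
Rate = 0.529 g / 4299 cycles x 1000 = 0.123 mg/cycle
Max = 0.45 mg/cycle
Passes: Yes


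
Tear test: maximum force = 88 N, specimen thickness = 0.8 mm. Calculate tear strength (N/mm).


Tear strength = force / thickness
Tear = 88 / 0.8 = 110.0 N/mm


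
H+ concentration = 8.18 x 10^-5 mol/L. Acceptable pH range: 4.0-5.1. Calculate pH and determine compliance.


pH = 4.09
Compliant: Yes

pH = -log10(8.18 x 10^-5) = 4.09
Range: 4.0 to 5.1
Compliant: Yes


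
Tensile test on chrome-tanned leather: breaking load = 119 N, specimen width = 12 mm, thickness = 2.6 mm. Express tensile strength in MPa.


Cross-section = 12 x 2.6 = 31.2 mm^2
TS = 119 / 31.2 = 3.81 MPa
(1 N/mm^2 = 1 MPa)


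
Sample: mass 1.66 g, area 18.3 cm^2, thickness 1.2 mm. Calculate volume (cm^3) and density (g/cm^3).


Thickness in cm = 1.2 / 10 = 0.12 cm
Volume = 18.3 x 0.12 = 2.196 cm^3
Density = 1.66 / 2.196 = 0.756 g/cm^3


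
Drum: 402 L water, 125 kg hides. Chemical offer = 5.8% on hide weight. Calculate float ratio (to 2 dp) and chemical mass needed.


Float ratio = 3.22
Chemical needed = 7.25 kg


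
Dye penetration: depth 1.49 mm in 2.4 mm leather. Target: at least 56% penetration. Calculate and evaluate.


Penetration = 62.1%
Meets target: Yes

Penetration = 1.49 / 2.4 x 100 = 62.1%
Target: 56%
Meets target: Yes


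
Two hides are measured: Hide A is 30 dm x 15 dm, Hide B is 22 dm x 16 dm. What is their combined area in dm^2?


Hide A area = 30 x 15 = 450 dm^2
Hide B area = 22 x 16 = 352 dm^2
Total = 450 + 352 = 802 dm^2


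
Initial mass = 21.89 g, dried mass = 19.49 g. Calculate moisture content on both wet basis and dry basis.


Wet basis = 11.0%
Dry basis = 12.3%


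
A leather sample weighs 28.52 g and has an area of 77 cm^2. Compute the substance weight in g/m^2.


3703.9 g/m^2


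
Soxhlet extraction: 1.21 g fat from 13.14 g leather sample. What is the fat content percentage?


Fat content = 1.21 / 13.14 x 100
Fat = 9.2%


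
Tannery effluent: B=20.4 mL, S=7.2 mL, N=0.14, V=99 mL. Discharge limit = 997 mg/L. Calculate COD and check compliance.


COD = 149.3 mg/L
Compliant: Yes


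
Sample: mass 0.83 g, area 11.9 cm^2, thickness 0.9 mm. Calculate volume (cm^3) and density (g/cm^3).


Thickness in cm = 0.9 / 10 = 0.09 cm
Volume = 11.9 x 0.09 = 1.071 cm^3
Density = 0.83 / 1.071 = 0.775 g/cm^3


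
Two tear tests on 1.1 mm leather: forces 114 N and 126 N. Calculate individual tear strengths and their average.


Tear 1 = 114 / 1.1 = 103.6 N/mm
Tear 2 = 126 / 1.1 = 114.5 N/mm
Average = (103.6 + 114.5) / 2 = 109.1 N/mm


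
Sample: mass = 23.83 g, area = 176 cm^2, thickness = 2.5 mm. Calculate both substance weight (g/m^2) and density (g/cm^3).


SW = 23.83 / 176 x 10000 = 1354.0 g/m^2
Volume = 176 x 2.5 / 10 = 44.00 cm^3
Density = 23.83 / 44.00 = 0.542 g/cm^3


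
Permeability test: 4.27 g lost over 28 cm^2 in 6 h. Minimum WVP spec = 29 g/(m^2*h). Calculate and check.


WVP = 4.27 / (28 x 6) x 10000 = 254.17 g/(m^2*h)
Minimum: 29 g/(m^2*h)
Meets spec: Yes


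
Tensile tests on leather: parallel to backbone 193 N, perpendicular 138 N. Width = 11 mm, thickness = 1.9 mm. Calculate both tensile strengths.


Parallel = 9.23 N/mm^2
Perpendicular = 6.60 N/mm^2


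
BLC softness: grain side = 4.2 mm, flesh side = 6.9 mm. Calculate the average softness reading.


5.55 mm

Average = (4.2 + 6.9) / 2
Average = 5.55 mm


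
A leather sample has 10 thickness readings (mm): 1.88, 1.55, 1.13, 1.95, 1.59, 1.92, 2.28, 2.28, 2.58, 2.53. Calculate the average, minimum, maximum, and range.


Sum = 19.69
Average = 19.69 / 10 = 1.97 mm
Minimum = 1.13 mm
Maximum = 2.58 mm
Range = 2.58 - 1.13 = 1.45 mm


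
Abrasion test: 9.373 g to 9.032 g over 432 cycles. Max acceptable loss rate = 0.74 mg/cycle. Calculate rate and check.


Loss = 9.373 - 9.032 = 0.341 g
Rate = 0.341 g / 432 cycles x 1000 = 0.789 mg/cycle
Max = 0.74 mg/cycle
Passes: No


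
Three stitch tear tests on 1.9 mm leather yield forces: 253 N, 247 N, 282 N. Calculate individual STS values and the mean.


STS1 = 133.2 N/mm
STS2 = 130.0 N/mm
STS3 = 148.4 N/mm
Mean = 137.2 N/mm

STS1 = 253 / 1.9 = 133.2 N/mm
STS2 = 247 / 1.9 = 130.0 N/mm
STS3 = 282 / 1.9 = 148.4 N/mm
Mean = (133.2 + 130.0 + 148.4) / 3 = 137.2 N/mm


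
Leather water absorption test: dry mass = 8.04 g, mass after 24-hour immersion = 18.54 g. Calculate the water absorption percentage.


130.6%


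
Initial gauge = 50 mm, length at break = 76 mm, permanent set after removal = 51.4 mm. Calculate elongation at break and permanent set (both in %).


Elongation at break = (76 - 50) / 50 x 100 = 52.0%
Permanent set = (51.4 - 50) / 50 x 100 = 2.8%


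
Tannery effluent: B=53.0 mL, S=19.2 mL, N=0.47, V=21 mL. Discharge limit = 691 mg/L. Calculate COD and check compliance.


COD = (53.0 - 19.2) x 0.47 x 8000 / 21 = 6051.8 mg/L
Limit: 691 mg/L
Compliant: No


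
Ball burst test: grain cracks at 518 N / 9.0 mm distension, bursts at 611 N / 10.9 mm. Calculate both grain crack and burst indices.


Crack index = 57.6 N/mm
Burst index = 56.1 N/mm

Crack index = 518 / 9.0 = 57.6 N/mm
Burst index = 611 / 10.9 = 56.1 N/mm


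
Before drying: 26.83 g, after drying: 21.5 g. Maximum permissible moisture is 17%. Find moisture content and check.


MC = (26.83 - 21.5) / 26.83 x 100 = 19.9%
Maximum: 17%
Acceptable: No


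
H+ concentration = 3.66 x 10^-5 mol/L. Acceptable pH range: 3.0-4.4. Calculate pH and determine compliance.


pH = -log10(3.66 x 10^-5) = 4.44
Range: 3.0 to 4.4
Compliant: No


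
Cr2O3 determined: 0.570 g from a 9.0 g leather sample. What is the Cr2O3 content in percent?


Cr2O3% = 0.570 / 9.0 x 100
Cr2O3% = 6.33%


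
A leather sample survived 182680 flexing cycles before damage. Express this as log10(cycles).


log10(182680) = 5.26


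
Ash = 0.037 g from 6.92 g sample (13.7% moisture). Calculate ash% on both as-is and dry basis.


As-is ash% = 0.037 / 6.92 x 100 = 0.53%
Dry mass = 6.92 x (100 - 13.7) / 100 = 5.97196 g
Dry-basis ash% = 0.037 / 5.97196 x 100 = 0.62%


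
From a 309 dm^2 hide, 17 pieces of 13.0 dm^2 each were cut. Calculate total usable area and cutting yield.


Total usable = 17 x 13.0 = 221.0 dm^2
Yield = 221.0 / 309 x 100 = 71.5%


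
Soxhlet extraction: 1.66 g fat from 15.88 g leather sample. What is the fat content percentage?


10.5%


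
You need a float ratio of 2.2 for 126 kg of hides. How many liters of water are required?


277.2 L

Water = hide weight x target ratio
Water = 126 x 2.2 = 277.2 L


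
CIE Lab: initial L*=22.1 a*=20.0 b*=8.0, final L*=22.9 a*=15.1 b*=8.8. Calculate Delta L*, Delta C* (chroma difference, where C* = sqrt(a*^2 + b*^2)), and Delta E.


Delta L* = 0.8
Delta C* = -4.06
Delta E = 5.03

Delta L* = 22.9 - 22.1 = 0.8
C1* = sqrt((20.0)^2 + (8.0)^2) = 21.541
C2* = sqrt((15.1)^2 + (8.8)^2) = 17.477
Delta C* = 17.477 - 21.541 = -4.06
Delta E = sqrt((0.8)^2 + (-4.9)^2 + (0.8)^2) = 5.03


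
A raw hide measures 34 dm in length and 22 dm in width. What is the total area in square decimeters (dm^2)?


748 dm^2


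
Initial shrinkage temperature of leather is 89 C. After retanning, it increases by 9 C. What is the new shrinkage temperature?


New Ts = 89 + 9 = 98 C


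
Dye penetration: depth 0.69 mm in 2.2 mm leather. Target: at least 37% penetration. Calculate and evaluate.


Penetration = 0.69 / 2.2 x 100 = 31.4%
Target: 37%
Meets target: No


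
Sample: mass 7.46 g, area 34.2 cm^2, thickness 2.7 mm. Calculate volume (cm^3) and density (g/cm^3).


Volume = 9.234 cm^3
Density = 0.808 g/cm^3

Thickness in cm = 2.7 / 10 = 0.27 cm
Volume = 34.2 x 0.27 = 9.234 cm^3
Density = 7.46 / 9.234 = 0.808 g/cm^3


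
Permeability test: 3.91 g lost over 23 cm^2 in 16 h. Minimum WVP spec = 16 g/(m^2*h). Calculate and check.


WVP = 106.25 g/(m^2*h)
Meets specification: Yes

WVP = 3.91 / (23 x 16) x 10000 = 106.25 g/(m^2*h)
Minimum: 16 g/(m^2*h)
Meets spec: Yes


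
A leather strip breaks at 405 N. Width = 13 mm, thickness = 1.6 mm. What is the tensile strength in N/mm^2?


Cross-sectional area = 13 x 1.6 = 20.8 mm^2
Tensile strength = 405 / 20.8 = 19.47 N/mm^2


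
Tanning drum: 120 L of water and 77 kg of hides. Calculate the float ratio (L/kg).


Float ratio = water / hide weight
Ratio = 120 / 77 = 1.6


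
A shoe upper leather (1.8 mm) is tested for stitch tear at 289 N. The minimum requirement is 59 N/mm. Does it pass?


STS = 289 / 1.8 = 160.6 N/mm
Minimum required: 59 N/mm
Passes: Yes


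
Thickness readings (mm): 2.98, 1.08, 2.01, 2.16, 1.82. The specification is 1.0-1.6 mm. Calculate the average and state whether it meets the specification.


Sum = 10.05
Average = 10.05 / 5 = 2.01 mm
Specification range: 1.0 to 1.6 mm
Within spec: No


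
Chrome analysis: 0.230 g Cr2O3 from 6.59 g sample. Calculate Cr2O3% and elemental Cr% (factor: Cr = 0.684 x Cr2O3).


Cr2O3 = 3.49%
Cr = 2.39%

Cr2O3% = 0.230 / 6.59 x 100 = 3.49%
Cr% = 3.49 x 0.684 = 2.39%


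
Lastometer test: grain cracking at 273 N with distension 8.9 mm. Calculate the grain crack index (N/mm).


30.7 N/mm


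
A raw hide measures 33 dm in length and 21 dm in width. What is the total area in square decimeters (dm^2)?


Area = length x width
Area = 33 x 21 = 693 dm^2


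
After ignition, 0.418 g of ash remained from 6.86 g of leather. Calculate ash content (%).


Ash% = 0.418 / 6.86 x 100
Ash% = 6.09%


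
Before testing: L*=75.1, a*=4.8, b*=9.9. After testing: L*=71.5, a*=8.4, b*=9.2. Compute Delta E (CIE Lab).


Delta E = 5.14

dL = 71.5 - 75.1 = -3.6
da = 8.4 - 4.8 = 3.6
db = 9.2 - 9.9 = -0.7
dE = sqrt((-3.6)^2 + (3.6)^2 + (-0.7)^2) = 5.14


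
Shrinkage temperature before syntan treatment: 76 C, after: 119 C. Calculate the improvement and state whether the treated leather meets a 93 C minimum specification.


Improvement = 43 C
Meets 93 C spec: Yes

Improvement = 119 - 76 = 43 C
Spec check: 119 C >= 93 C? Yes


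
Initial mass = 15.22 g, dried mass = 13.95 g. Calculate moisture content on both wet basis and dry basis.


Wet basis = 8.3%
Dry basis = 9.1%

Moisture lost = 15.22 - 13.95 = 1.27 g
Wet basis MC = 1.27 / 15.22 x 100 = 8.3%
Dry basis MC = 1.27 / 13.95 x 100 = 9.1%


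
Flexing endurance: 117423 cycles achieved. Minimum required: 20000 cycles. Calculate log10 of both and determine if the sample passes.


log10(117423) = 5.07
log10(20000) = 4.30
Passes: Yes
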